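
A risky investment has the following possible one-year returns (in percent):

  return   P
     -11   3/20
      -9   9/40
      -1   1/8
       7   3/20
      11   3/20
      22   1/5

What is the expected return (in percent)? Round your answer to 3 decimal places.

3.300

E[X] = (3/20)·(-11) + (9/40)·(-9) + (1/8)·(-1) + (3/20)·7 + (3/20)·11 + (1/5)·22
     = 33/10 ≈ 3.300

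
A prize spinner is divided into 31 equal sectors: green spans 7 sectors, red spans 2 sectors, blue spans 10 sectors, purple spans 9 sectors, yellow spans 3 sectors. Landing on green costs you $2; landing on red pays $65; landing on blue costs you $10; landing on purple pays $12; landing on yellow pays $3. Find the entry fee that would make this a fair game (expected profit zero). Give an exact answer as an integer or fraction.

133/31 dollars

E[payout] = (7/31)·(-2) + (2/31)·65 + (10/31)·(-10) + (9/31)·12 + (3/31)·3 = 133/31
Fair fee = E[payout] = 133/31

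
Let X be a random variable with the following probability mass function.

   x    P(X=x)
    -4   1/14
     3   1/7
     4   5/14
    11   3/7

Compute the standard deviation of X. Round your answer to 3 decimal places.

E[X] = 44/7, E[X²] = 60
Var(X) = E[X²] − (E[X])² = 60 − 1936/49 = 1004/49
SD(X) = √(1004/49) ≈ 4.527

4.527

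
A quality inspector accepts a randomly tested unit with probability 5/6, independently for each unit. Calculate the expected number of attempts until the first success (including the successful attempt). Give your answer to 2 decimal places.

1.20

For a geometric distribution, E[trials] = 1/p = 1/(5/6) = 6/5.
≈ 1.20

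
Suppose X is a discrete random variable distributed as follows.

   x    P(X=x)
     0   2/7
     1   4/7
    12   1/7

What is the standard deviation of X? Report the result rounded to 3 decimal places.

3.990

E[X] = 16/7, E[X²] = 148/7
Var(X) = E[X²] − (E[X])² = 148/7 − 256/49 = 780/49
SD(X) = √(780/49) ≈ 3.990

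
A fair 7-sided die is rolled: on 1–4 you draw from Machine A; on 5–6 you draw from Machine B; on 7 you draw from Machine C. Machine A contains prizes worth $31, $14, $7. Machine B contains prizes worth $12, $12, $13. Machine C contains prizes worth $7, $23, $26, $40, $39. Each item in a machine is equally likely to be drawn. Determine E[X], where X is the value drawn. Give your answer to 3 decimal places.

E[X | Machine A] = (31 + 14 + 7)/3 = 52/3
E[X | Machine B] = (12 + 12 + 13)/3 = 37/3
E[X | Machine C] = (7 + 23 + 26 + 40 + 39)/5 = 27
E[X] = (4/7)·52/3 + (2/7)·37/3 + (1/7)·27 = 121/7 ≈ 17.286

$17.286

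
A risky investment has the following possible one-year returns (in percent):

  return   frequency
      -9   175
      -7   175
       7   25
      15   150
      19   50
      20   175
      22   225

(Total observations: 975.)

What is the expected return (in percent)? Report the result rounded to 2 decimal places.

9.26

Total = 975, so P(return=-9) = 175/975, etc.
E[X] = (7/39)·(-9) + (7/39)·(-7) + (1/39)·7 + (2/13)·15 + (2/39)·19 + (7/39)·20 + (3/13)·22
     = 361/39 ≈ 9.26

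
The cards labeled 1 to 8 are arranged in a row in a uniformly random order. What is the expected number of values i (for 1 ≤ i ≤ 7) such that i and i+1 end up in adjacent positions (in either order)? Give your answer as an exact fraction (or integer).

For each i ∈ {1,…,7}, let Xᵢ = 1 if i and i+1 are adjacent. P(Xᵢ=1) = 2·(8−1)!/8! = 2/8.
By linearity, E[ΣXᵢ] = (7)·(2/8) = 7/4.

7/4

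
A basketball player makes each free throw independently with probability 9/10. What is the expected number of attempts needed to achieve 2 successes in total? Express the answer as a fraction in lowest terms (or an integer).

20/9

By linearity (sum of 2 independent geometric waits), E[trials] = 2/p = 2/(9/10) = 20/9.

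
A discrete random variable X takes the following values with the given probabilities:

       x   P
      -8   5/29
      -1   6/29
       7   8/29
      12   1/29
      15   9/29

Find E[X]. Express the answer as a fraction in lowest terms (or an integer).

E[X] = (5/29)·(-8) + (6/29)·(-1) + (8/29)·7 + (1/29)·12 + (9/29)·15
     = 157/29

157/29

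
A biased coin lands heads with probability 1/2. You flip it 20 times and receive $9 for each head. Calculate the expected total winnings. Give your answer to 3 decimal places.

$90.000

E[#heads] = 20·1/2 = 10 (linearity over flips).
E[winnings] = 9·10 = 90.
≈ 90.000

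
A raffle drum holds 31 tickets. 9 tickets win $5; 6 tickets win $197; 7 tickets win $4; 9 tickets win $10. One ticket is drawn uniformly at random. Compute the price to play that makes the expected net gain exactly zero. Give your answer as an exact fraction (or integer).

E[payout] = (9/31)·5 + (6/31)·197 + (7/31)·4 + (9/31)·10 = 1345/31
Fair fee = E[payout] = 1345/31

1345/31 dollars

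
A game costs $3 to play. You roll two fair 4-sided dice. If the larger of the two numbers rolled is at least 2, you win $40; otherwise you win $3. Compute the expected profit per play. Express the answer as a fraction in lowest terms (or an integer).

E[payout] = (1/16)·3 + (15/16)·40 = 603/16
Expected profit = 603/16 − 3 = 555/16

555/16 dollars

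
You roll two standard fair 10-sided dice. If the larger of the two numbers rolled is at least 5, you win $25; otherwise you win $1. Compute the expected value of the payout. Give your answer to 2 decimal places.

E[payout] = (4/25)·1 + (21/25)·25 = 529/25
≈ $21.16

$21.16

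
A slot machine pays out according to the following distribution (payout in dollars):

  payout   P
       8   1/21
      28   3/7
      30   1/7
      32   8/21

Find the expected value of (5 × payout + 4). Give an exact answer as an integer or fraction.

1038/7

E[5x+4] = (1/21)·44 + (3/7)·144 + (1/7)·154 + (8/21)·164
     = 1038/7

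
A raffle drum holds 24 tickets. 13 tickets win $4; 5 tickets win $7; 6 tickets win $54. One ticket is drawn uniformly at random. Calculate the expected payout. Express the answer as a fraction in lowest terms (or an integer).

E[payout] = (13/24)·4 + (5/24)·7 + (6/24)·54 = 137/8

137/8 dollars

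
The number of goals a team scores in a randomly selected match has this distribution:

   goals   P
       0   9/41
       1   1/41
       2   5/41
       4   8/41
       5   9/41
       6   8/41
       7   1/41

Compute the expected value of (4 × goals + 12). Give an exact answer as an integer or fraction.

1064/41

E[4x+12] = (9/41)·12 + (1/41)·16 + (5/41)·20 + (8/41)·28 + (9/41)·32 + (8/41)·36 + (1/41)·40
     = 1064/41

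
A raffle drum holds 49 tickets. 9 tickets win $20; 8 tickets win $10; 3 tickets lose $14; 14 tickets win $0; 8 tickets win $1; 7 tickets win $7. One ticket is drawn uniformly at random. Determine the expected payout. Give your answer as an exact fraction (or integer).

E[payout] = (9/49)·20 + (8/49)·10 + (3/49)·(-14) + (14/49)·0 + (8/49)·1 + (7/49)·7 = 275/49

275/49 dollars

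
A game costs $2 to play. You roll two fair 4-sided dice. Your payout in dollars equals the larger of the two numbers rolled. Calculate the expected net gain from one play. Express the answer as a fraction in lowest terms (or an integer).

Distribution of the larger of the two numbers rolled: 1 w.p. 1/16, 2 w.p. 3/16, 3 w.p. 5/16, 4 w.p. 7/16
E[payout] = (1/16)·1 + (3/16)·2 + (5/16)·3 + (7/16)·4 = 25/8
Expected profit = 25/8 − 2 = 9/8

9/8 dollars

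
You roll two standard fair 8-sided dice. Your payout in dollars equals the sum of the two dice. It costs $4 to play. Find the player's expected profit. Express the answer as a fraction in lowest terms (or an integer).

Distribution of the sum of the two dice: 2 w.p. 1/64, 3 w.p. 1/32, 4 w.p. 3/64, 5 w.p. 1/16, 6 w.p. 5/64, 7 w.p. 3/32, …
E[payout] = (1/64)·2 + (1/32)·3 + (3/64)·4 + (1/16)·5 + (5/64)·6 + (3/32)·7 + (7/64)·8 + (1/8)·9 + (7/64)·10 + (3/32)·11 + (5/64)·12 + (1/16)·13 + (3/64)·14 + (1/32)·15 + (1/64)·16 = 9
Expected profit = 9 − 4 = 5

$5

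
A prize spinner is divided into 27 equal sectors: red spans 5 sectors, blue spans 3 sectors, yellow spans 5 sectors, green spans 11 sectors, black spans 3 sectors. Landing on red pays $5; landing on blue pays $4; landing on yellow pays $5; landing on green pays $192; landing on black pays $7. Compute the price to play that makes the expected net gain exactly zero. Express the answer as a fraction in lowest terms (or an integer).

E[payout] = (5/27)·5 + (3/27)·4 + (5/27)·5 + (11/27)·192 + (3/27)·7 = 2195/27
Fair fee = E[payout] = 2195/27

2195/27 dollars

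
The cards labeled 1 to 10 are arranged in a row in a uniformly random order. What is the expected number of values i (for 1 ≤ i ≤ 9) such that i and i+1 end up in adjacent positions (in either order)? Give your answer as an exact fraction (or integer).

9/5

For each i ∈ {1,…,9}, let Xᵢ = 1 if i and i+1 are adjacent. P(Xᵢ=1) = 2·(10−1)!/10! = 2/10.
By linearity, E[ΣXᵢ] = (9)·(2/10) = 9/5.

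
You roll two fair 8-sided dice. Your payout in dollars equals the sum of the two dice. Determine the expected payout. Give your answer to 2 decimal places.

Distribution of the sum of the two dice: 2 w.p. 1/64, 3 w.p. 1/32, 4 w.p. 3/64, 5 w.p. 1/16, 6 w.p. 5/64, 7 w.p. 3/32, …
E[payout] = (1/64)·2 + (1/32)·3 + (3/64)·4 + (1/16)·5 + (5/64)·6 + (3/32)·7 + (7/64)·8 + (1/8)·9 + (7/64)·10 + (3/32)·11 + (5/64)·12 + (1/16)·13 + (3/64)·14 + (1/32)·15 + (1/64)·16 = 9
≈ $9.00

$9.00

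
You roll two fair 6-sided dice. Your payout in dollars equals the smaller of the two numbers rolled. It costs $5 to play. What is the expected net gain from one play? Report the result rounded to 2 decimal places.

-$2.47

Distribution of the smaller of the two numbers rolled: 1 w.p. 11/36, 2 w.p. 1/4, 3 w.p. 7/36, 4 w.p. 5/36, 5 w.p. 1/12, 6 w.p. 1/36
E[payout] = (11/36)·1 + (1/4)·2 + (7/36)·3 + (5/36)·4 + (1/12)·5 + (1/36)·6 = 91/36
Expected profit = 91/36 − 5 = -89/36 ≈ -$2.47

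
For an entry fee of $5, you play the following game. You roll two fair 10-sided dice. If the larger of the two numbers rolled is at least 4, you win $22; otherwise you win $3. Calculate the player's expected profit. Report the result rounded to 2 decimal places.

$15.29

E[payout] = (9/100)·3 + (91/100)·22 = 2029/100
Expected profit = 2029/100 − 5 = 1529/100 ≈ $15.29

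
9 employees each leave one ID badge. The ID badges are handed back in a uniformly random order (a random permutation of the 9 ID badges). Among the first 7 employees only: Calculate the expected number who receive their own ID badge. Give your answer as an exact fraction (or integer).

7/9

Let Xᵢ = 1 if person i gets their own ID badge. For each i, P(Xᵢ=1) = 1/9.
By linearity of expectation, E[X₁+…+X_7] = 7·(1/9) = 7/9.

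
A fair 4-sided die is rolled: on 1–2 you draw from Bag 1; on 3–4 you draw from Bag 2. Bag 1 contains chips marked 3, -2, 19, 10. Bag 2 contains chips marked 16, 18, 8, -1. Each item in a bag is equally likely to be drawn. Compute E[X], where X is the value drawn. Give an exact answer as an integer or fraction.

E[X | Bag 1] = (3 − 2 + 19 + 10)/4 = 15/2
E[X | Bag 2] = (16 + 18 + 8 − 1)/4 = 41/4
E[X] = (1/2)·15/2 + (1/2)·41/4 = 71/8

71/8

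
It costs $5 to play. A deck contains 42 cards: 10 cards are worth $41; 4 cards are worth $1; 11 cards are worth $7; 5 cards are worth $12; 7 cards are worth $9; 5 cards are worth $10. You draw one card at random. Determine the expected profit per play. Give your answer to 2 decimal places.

E[payout] = (10/42)·41 + (4/42)·1 + (11/42)·7 + (5/42)·12 + (7/42)·9 + (5/42)·10 = 332/21
Expected profit = 332/21 − 5 = 227/21 ≈ $10.81

$10.81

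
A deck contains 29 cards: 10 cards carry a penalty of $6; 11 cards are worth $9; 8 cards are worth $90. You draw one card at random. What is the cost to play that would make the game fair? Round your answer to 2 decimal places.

$26.17

E[payout] = (10/29)·(-6) + (11/29)·9 + (8/29)·90 = 759/29
Fair fee = E[payout] = 759/29 ≈ $26.17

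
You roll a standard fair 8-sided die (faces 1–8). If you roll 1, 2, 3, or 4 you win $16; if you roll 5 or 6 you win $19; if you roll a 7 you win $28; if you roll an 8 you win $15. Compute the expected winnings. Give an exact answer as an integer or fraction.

145/8 dollars

E[payout] = (1/8)·15 + (1/2)·16 + (1/4)·19 + (1/8)·28 = 145/8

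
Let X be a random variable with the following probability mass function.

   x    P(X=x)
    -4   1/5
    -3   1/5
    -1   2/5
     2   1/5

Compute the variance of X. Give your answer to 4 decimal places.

E[X] = (1/5)·(-4) + (1/5)·(-3) + (2/5)·(-1) + (1/5)·2 = -7/5
E[X²] = (1/5)·16 + (1/5)·9 + (2/5)·1 + (1/5)·4 = 31/5
Var(X) = 31/5 − (-7/5)² = 106/25 ≈ 4.2400

4.2400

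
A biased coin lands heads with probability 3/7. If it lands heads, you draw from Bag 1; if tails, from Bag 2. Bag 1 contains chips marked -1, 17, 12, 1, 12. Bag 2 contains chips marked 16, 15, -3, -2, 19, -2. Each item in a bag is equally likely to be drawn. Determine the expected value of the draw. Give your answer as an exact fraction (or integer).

E[X | Bag 1] = (-1 + 17 + 12 + 1 + 12)/5 = 41/5
E[X | Bag 2] = (16 + 15 − 3 − 2 + 19 − 2)/6 = 43/6
E[X] = (3/7)·41/5 + (4/7)·43/6 = 799/105

799/105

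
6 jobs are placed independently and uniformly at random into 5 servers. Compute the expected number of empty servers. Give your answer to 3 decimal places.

Let Xⱼ=1 if server j is empty. P(Xⱼ=1) = ((5-1)/5)^6 = 4096/15625.
By linearity, E[#empty] = 5·4096/15625 = 4096/3125.
≈ 1.311

1.311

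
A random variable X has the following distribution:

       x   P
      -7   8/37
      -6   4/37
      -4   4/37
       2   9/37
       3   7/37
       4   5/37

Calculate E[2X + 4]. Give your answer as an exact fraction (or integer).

E[2x+4] = (8/37)·(-10) + (4/37)·(-8) + (4/37)·(-4) + (9/37)·8 + (7/37)·10 + (5/37)·12
     = 2

2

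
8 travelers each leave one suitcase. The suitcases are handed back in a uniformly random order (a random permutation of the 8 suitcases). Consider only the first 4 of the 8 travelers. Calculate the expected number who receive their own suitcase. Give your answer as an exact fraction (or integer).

1/2

Let Xᵢ = 1 if person i gets their own suitcase. For each i, P(Xᵢ=1) = 1/8.
By linearity of expectation, E[X₁+…+X_4] = 4·(1/8) = 1/2.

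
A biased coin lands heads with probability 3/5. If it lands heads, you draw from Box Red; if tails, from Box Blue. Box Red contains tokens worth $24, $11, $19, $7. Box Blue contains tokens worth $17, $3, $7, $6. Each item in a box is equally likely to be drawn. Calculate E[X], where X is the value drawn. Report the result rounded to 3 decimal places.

E[X | Box Red] = (24 + 11 + 19 + 7)/4 = 61/4
E[X | Box Blue] = (17 + 3 + 7 + 6)/4 = 33/4
E[X] = (3/5)·61/4 + (2/5)·33/4 = 249/20 ≈ 12.450

$12.450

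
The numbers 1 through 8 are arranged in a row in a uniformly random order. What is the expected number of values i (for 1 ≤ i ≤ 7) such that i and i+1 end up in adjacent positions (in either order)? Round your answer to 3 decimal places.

1.750

For each i ∈ {1,…,7}, let Xᵢ = 1 if i and i+1 are adjacent. P(Xᵢ=1) = 2·(8−1)!/8! = 2/8.
By linearity, E[ΣXᵢ] = (7)·(2/8) = 7/4.
≈ 1.750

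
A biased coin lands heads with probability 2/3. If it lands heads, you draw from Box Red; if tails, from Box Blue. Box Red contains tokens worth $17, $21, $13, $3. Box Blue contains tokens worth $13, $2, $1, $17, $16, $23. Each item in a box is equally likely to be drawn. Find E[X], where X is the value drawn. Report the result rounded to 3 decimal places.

E[X | Box Red] = (17 + 21 + 13 + 3)/4 = 27/2
E[X | Box Blue] = (13 + 2 + 1 + 17 + 16 + 23)/6 = 12
E[X] = (2/3)·27/2 + (1/3)·12 = 13 ≈ 13.000

$13.000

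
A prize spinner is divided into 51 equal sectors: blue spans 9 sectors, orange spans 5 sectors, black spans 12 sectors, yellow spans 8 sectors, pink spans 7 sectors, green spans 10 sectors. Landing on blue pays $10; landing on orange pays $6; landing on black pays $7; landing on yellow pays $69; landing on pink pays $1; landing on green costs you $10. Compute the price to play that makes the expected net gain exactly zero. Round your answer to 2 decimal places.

E[payout] = (9/51)·10 + (5/51)·6 + (12/51)·7 + (8/51)·69 + (7/51)·1 + (10/51)·(-10) = 13
Fair fee = E[payout] = 13 ≈ $13.00

$13.00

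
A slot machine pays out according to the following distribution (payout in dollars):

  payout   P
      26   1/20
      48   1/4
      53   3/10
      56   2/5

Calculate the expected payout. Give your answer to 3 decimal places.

$51.600

E[X] = (1/20)·26 + (1/4)·48 + (3/10)·53 + (2/5)·56
     = 258/5 ≈ 51.600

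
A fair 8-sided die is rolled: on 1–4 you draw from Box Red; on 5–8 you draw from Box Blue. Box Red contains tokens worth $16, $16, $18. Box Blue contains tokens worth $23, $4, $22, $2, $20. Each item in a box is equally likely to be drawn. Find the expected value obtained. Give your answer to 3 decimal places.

$15.433

E[X | Box Red] = (16 + 16 + 18)/3 = 50/3
E[X | Box Blue] = (23 + 4 + 22 + 2 + 20)/5 = 71/5
E[X] = (1/2)·50/3 + (1/2)·71/5 = 463/30 ≈ 15.433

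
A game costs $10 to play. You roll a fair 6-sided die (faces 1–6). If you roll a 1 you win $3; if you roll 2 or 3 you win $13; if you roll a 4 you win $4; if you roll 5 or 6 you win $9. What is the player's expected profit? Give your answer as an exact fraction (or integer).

E[payout] = (1/6)·3 + (1/6)·4 + (1/3)·9 + (1/3)·13 = 17/2
Expected profit = 17/2 − 10 = -3/2

-3/2 dollars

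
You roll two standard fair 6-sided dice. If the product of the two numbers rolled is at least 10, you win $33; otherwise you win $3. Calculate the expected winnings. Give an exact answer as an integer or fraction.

E[payout] = (17/36)·3 + (19/36)·33 = 113/6

113/6 dollars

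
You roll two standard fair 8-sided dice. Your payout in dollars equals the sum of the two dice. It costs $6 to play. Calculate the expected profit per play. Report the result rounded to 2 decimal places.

$3.00

Distribution of the sum of the two dice: 2 w.p. 1/64, 3 w.p. 1/32, 4 w.p. 3/64, 5 w.p. 1/16, 6 w.p. 5/64, 7 w.p. 3/32, …
E[payout] = (1/64)·2 + (1/32)·3 + (3/64)·4 + (1/16)·5 + (5/64)·6 + (3/32)·7 + (7/64)·8 + (1/8)·9 + (7/64)·10 + (3/32)·11 + (5/64)·12 + (1/16)·13 + (3/64)·14 + (1/32)·15 + (1/64)·16 = 9
Expected profit = 9 − 6 = 3 ≈ $3.00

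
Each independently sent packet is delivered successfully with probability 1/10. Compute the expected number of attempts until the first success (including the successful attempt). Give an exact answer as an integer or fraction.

10

For a geometric distribution, E[trials] = 1/p = 1/(1/10) = 10.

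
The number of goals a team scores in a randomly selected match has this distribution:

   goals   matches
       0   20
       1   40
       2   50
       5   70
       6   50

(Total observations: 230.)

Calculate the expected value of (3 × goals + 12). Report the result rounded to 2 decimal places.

Total = 230, so P(goals=0) = 20/230, etc.
E[3x+12] = (2/23)·12 + (4/23)·15 + (5/23)·18 + (7/23)·27 + (5/23)·30
     = 513/23 ≈ 22.30

22.30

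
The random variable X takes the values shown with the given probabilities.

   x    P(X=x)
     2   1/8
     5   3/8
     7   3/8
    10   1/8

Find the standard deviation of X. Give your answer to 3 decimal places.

2.179

E[X] = 6, E[X²] = 163/4
Var(X) = E[X²] − (E[X])² = 163/4 − 36 = 19/4
SD(X) = √(19/4) ≈ 2.179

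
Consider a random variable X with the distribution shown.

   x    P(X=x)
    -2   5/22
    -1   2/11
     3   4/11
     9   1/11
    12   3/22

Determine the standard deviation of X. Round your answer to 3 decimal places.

4.785

E[X] = 32/11, E[X²] = 345/11
Var(X) = E[X²] − (E[X])² = 345/11 − 1024/121 = 2771/121
SD(X) = √(2771/121) ≈ 4.785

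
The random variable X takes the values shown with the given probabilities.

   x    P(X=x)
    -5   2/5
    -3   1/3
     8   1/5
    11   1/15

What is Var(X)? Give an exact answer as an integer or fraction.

1504/45

E[X] = (2/5)·(-5) + (1/3)·(-3) + (1/5)·8 + (1/15)·11 = -2/3
E[X²] = (2/5)·25 + (1/3)·9 + (1/5)·64 + (1/15)·121 = 508/15
Var(X) = 508/15 − (-2/3)² = 1504/45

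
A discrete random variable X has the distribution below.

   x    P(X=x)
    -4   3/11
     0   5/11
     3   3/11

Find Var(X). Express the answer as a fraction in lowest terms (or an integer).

E[X] = (3/11)·(-4) + (5/11)·0 + (3/11)·3 = -3/11
E[X²] = (3/11)·16 + (5/11)·0 + (3/11)·9 = 75/11
Var(X) = 75/11 − (-3/11)² = 816/121

816/121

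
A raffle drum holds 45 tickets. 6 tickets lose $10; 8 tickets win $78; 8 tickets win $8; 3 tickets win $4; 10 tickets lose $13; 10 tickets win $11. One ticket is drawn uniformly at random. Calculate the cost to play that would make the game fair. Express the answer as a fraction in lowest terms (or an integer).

124/9 dollars

E[payout] = (6/45)·(-10) + (8/45)·78 + (8/45)·8 + (3/45)·4 + (10/45)·(-13) + (10/45)·11 = 124/9
Fair fee = E[payout] = 124/9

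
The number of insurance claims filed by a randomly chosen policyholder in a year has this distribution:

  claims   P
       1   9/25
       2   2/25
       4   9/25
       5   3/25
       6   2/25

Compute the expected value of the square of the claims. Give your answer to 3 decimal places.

E[X²] = (9/25)·1 + (2/25)·4 + (9/25)·16 + (3/25)·25 + (2/25)·36
     = 308/25 ≈ 12.320

12.320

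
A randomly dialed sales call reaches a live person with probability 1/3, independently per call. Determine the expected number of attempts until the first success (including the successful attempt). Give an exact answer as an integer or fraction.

3

For a geometric distribution, E[trials] = 1/p = 1/(1/3) = 3.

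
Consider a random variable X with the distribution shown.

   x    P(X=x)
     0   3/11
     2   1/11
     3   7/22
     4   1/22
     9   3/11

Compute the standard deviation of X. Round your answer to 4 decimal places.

3.4369

E[X] = 83/22, E[X²] = 573/22
Var(X) = E[X²] − (E[X])² = 573/22 − 6889/484 = 5717/484
SD(X) = √(5717/484) ≈ 3.4369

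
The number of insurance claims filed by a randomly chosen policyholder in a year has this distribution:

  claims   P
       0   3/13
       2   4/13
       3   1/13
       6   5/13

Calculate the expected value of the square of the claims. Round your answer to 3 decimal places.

E[X²] = (3/13)·0 + (4/13)·4 + (1/13)·9 + (5/13)·36
     = 205/13 ≈ 15.769

15.769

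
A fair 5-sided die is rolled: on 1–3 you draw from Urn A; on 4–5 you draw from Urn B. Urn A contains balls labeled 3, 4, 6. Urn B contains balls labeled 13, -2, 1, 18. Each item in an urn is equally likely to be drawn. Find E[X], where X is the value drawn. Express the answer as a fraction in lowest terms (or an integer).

28/5

E[X | Urn A] = (3 + 4 + 6)/3 = 13/3
E[X | Urn B] = (13 − 2 + 1 + 18)/4 = 15/2
E[X] = (3/5)·13/3 + (2/5)·15/2 = 28/5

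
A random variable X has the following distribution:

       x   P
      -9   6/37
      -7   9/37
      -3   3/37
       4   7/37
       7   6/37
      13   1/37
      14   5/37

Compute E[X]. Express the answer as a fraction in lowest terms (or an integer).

27/37

E[X] = (6/37)·(-9) + (9/37)·(-7) + (3/37)·(-3) + (7/37)·4 + (6/37)·7 + (1/37)·13 + (5/37)·14
     = 27/37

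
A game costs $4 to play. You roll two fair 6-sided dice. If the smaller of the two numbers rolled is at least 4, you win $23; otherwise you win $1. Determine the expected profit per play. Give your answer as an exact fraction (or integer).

E[payout] = (3/4)·1 + (1/4)·23 = 13/2
Expected profit = 13/2 − 4 = 5/2

5/2 dollars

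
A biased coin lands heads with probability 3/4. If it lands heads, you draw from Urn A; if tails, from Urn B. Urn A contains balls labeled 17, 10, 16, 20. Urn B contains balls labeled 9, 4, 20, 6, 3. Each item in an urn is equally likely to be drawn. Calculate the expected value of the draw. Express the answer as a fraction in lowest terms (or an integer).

1113/80

E[X | Urn A] = (17 + 10 + 16 + 20)/4 = 63/4
E[X | Urn B] = (9 + 4 + 20 + 6 + 3)/5 = 42/5
E[X] = (3/4)·63/4 + (1/4)·42/5 = 1113/80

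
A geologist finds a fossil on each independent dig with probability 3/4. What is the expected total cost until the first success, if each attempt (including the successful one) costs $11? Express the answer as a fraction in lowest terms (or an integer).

44/3 dollars

E[#attempts] = 1/p = 4/3; E[cost] = 11·4/3 = 44/3.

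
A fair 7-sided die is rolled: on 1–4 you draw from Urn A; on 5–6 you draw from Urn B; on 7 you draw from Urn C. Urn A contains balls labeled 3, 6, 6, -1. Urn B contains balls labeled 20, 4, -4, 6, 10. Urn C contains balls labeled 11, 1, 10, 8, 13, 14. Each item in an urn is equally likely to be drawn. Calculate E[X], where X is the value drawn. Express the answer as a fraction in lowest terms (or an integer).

379/70

E[X | Urn A] = (3 + 6 + 6 − 1)/4 = 7/2
E[X | Urn B] = (20 + 4 − 4 + 6 + 10)/5 = 36/5
E[X | Urn C] = (11 + 1 + 10 + 8 + 13 + 14)/6 = 19/2
E[X] = (4/7)·7/2 + (2/7)·36/5 + (1/7)·19/2 = 379/70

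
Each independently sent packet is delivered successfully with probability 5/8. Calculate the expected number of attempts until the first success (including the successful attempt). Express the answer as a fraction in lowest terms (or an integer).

For a geometric distribution, E[trials] = 1/p = 1/(5/8) = 8/5.

8/5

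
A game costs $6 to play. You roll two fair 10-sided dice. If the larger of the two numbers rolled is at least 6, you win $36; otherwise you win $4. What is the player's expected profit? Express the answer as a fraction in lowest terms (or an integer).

$22

E[payout] = (1/4)·4 + (3/4)·36 = 28
Expected profit = 28 − 6 = 22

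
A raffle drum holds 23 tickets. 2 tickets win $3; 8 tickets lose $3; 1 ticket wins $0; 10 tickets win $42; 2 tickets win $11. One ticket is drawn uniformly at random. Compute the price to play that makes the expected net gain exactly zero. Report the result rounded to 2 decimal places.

$18.43

E[payout] = (2/23)·3 + (8/23)·(-3) + (1/23)·0 + (10/23)·42 + (2/23)·11 = 424/23
Fair fee = E[payout] = 424/23 ≈ $18.43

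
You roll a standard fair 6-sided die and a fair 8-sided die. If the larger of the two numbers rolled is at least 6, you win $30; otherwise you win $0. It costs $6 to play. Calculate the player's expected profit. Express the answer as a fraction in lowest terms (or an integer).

E[payout] = (25/48)·0 + (23/48)·30 = 115/8
Expected profit = 115/8 − 6 = 67/8

67/8 dollars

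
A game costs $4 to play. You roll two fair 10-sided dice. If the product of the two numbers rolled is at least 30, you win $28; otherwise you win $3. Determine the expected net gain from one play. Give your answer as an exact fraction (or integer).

E[payout] = (57/100)·3 + (43/100)·28 = 55/4
Expected profit = 55/4 − 4 = 39/4

39/4 dollars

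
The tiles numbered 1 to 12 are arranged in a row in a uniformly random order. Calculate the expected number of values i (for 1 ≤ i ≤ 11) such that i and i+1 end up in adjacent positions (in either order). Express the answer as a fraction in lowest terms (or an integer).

For each i ∈ {1,…,11}, let Xᵢ = 1 if i and i+1 are adjacent. P(Xᵢ=1) = 2·(12−1)!/12! = 2/12.
By linearity, E[ΣXᵢ] = (11)·(2/12) = 11/6.

11/6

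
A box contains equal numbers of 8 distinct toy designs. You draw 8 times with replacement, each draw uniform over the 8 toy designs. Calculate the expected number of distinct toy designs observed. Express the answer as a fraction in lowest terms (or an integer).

Let Xⱼ=1 if type j appears at least once. P(Xⱼ=1) = 1 − ((8−1)/8)^8 = 11012415/16777216.
E[#distinct] = 8·11012415/16777216 = 11012415/2097152.

11012415/2097152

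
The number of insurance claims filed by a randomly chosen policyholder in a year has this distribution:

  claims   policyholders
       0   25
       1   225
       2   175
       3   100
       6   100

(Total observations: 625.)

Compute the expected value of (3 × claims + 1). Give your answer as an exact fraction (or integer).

202/25

Total = 625, so P(claims=0) = 25/625, etc.
E[3x+1] = (1/25)·1 + (9/25)·4 + (7/25)·7 + (4/25)·10 + (4/25)·19
     = 202/25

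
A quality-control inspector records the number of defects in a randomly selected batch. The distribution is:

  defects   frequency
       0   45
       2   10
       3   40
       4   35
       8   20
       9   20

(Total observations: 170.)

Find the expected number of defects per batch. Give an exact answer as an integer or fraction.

Total = 170, so P(defects=0) = 45/170, etc.
E[X] = (9/34)·0 + (1/17)·2 + (4/17)·3 + (7/34)·4 + (2/17)·8 + (2/17)·9
     = 62/17

62/17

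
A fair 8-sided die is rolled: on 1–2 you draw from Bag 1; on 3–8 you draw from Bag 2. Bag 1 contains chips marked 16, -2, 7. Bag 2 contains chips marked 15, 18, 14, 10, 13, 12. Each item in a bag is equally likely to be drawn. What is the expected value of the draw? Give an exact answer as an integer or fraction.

12

E[X | Bag 1] = (16 − 2 + 7)/3 = 7
E[X | Bag 2] = (15 + 18 + 14 + 10 + 13 + 12)/6 = 41/3
E[X] = (1/4)·7 + (3/4)·41/3 = 12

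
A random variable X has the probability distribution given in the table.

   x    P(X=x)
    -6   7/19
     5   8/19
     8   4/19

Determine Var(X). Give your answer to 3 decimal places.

E[X] = (7/19)·(-6) + (8/19)·5 + (4/19)·8 = 30/19
E[X²] = (7/19)·36 + (8/19)·25 + (4/19)·64 = 708/19
Var(X) = 708/19 − (30/19)² = 12552/361 ≈ 34.770

34.770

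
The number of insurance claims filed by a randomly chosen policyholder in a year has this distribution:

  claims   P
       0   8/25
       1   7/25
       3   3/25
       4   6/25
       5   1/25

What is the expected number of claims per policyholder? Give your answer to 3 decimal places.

1.800

E[X] = (8/25)·0 + (7/25)·1 + (3/25)·3 + (6/25)·4 + (1/25)·5
     = 9/5 ≈ 1.800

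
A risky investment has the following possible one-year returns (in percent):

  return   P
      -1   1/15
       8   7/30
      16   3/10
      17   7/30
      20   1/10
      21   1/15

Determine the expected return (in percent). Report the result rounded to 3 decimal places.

E[X] = (1/15)·(-1) + (7/30)·8 + (3/10)·16 + (7/30)·17 + (1/10)·20 + (1/15)·21
     = 419/30 ≈ 13.967

13.967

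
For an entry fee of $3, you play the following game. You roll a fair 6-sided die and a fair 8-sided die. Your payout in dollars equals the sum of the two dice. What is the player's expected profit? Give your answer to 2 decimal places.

Distribution of the sum of the two dice: 2 w.p. 1/48, 3 w.p. 1/24, 4 w.p. 1/16, 5 w.p. 1/12, 6 w.p. 5/48, 7 w.p. 1/8, …
E[payout] = (1/48)·2 + (1/24)·3 + (1/16)·4 + (1/12)·5 + (5/48)·6 + (1/8)·7 + (1/8)·8 + (1/8)·9 + (5/48)·10 + (1/12)·11 + (1/16)·12 + (1/24)·13 + (1/48)·14 = 8
Expected profit = 8 − 3 = 5 ≈ $5.00

$5.00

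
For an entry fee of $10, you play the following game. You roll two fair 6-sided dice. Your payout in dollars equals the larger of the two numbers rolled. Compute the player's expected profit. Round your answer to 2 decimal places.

Distribution of the larger of the two numbers rolled: 1 w.p. 1/36, 2 w.p. 1/12, 3 w.p. 5/36, 4 w.p. 7/36, 5 w.p. 1/4, 6 w.p. 11/36
E[payout] = (1/36)·1 + (1/12)·2 + (5/36)·3 + (7/36)·4 + (1/4)·5 + (11/36)·6 = 161/36
Expected profit = 161/36 − 10 = -199/36 ≈ -$5.53

-$5.53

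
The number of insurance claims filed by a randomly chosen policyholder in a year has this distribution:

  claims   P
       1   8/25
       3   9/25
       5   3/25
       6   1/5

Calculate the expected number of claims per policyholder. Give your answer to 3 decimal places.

3.200

E[X] = (8/25)·1 + (9/25)·3 + (3/25)·5 + (1/5)·6
     = 16/5 ≈ 3.200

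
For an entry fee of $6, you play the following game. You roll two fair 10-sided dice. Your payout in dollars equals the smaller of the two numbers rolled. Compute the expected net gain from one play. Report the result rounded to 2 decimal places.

-$2.15

Distribution of the smaller of the two numbers rolled: 1 w.p. 19/100, 2 w.p. 17/100, 3 w.p. 3/20, 4 w.p. 13/100, 5 w.p. 11/100, 6 w.p. 9/100, …
E[payout] = (19/100)·1 + (17/100)·2 + (3/20)·3 + (13/100)·4 + (11/100)·5 + (9/100)·6 + (7/100)·7 + (1/20)·8 + (3/100)·9 + (1/100)·10 = 77/20
Expected profit = 77/20 − 6 = -43/20 ≈ -$2.15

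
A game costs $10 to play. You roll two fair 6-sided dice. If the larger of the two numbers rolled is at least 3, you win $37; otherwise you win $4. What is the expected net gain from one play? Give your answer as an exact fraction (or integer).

E[payout] = (1/9)·4 + (8/9)·37 = 100/3
Expected profit = 100/3 − 10 = 70/3

70/3 dollars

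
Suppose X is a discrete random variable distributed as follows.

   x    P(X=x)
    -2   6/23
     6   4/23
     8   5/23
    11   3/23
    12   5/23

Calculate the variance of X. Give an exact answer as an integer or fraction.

15108/529

E[X] = (6/23)·(-2) + (4/23)·6 + (5/23)·8 + (3/23)·11 + (5/23)·12 = 145/23
E[X²] = (6/23)·4 + (4/23)·36 + (5/23)·64 + (3/23)·121 + (5/23)·144 = 1571/23
Var(X) = 1571/23 − (145/23)² = 15108/529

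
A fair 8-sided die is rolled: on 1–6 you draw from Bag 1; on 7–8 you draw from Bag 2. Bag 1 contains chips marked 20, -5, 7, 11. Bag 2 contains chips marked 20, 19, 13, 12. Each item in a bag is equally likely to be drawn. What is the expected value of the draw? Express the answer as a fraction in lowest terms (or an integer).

E[X | Bag 1] = (20 − 5 + 7 + 11)/4 = 33/4
E[X | Bag 2] = (20 + 19 + 13 + 12)/4 = 16
E[X] = (3/4)·33/4 + (1/4)·16 = 163/16

163/16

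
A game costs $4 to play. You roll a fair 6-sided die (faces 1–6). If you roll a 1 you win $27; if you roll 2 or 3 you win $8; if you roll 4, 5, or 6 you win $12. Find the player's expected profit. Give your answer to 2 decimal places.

$9.17

E[payout] = (1/3)·8 + (1/2)·12 + (1/6)·27 = 79/6
Expected profit = 79/6 − 4 = 55/6 ≈ $9.17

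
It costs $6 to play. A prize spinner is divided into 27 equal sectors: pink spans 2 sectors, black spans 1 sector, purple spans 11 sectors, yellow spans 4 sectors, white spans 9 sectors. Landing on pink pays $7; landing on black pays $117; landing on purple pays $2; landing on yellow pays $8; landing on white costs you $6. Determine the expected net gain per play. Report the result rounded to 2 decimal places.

E[payout] = (2/27)·7 + (1/27)·117 + (11/27)·2 + (4/27)·8 + (9/27)·(-6) = 131/27
Expected profit = 131/27 − 6 = -31/27 ≈ -$1.15

-$1.15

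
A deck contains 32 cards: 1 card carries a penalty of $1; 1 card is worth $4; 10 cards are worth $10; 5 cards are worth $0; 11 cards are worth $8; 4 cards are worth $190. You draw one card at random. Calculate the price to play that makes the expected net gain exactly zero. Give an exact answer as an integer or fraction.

951/32 dollars

E[payout] = (1/32)·(-1) + (1/32)·4 + (10/32)·10 + (5/32)·0 + (11/32)·8 + (4/32)·190 = 951/32
Fair fee = E[payout] = 951/32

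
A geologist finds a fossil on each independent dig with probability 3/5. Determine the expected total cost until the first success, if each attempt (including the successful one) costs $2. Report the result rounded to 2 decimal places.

E[#attempts] = 1/p = 5/3; E[cost] = 2·5/3 = 10/3.
≈ 3.33

$3.33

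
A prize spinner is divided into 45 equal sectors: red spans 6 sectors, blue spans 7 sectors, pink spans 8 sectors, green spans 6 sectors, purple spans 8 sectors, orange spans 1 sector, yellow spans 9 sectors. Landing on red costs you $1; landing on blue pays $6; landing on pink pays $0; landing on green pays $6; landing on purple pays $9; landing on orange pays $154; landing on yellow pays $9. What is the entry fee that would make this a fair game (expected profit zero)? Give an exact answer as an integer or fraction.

379/45 dollars

E[payout] = (6/45)·(-1) + (7/45)·6 + (8/45)·0 + (6/45)·6 + (8/45)·9 + (1/45)·154 + (9/45)·9 = 379/45
Fair fee = E[payout] = 379/45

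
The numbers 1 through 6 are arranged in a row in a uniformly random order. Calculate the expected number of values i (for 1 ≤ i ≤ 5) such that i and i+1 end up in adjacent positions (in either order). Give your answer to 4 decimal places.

For each i ∈ {1,…,5}, let Xᵢ = 1 if i and i+1 are adjacent. P(Xᵢ=1) = 2·(6−1)!/6! = 2/6.
By linearity, E[ΣXᵢ] = (5)·(2/6) = 5/3.
≈ 1.6667

1.6667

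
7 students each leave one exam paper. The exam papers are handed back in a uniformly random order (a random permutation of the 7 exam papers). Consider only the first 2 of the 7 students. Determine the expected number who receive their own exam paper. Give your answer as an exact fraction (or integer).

Let Xᵢ = 1 if person i gets their own exam paper. For each i, P(Xᵢ=1) = 1/7.
By linearity of expectation, E[X₁+…+X_2] = 2·(1/7) = 2/7.

2/7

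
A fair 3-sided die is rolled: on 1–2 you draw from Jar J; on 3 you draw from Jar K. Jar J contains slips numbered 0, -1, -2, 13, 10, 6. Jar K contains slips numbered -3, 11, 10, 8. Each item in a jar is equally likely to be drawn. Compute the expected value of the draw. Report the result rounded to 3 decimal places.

5.056

E[X | Jar J] = (0 − 1 − 2 + 13 + 10 + 6)/6 = 13/3
E[X | Jar K] = (-3 + 11 + 10 + 8)/4 = 13/2
E[X] = (2/3)·13/3 + (1/3)·13/2 = 91/18 ≈ 5.056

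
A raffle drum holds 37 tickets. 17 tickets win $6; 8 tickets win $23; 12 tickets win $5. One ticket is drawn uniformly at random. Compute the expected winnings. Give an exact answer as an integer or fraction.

346/37 dollars

E[payout] = (17/37)·6 + (8/37)·23 + (12/37)·5 = 346/37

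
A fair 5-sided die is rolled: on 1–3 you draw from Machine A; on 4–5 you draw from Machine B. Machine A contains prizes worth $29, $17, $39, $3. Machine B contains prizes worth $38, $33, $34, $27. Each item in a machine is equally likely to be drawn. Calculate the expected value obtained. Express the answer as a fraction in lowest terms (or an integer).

132/5 dollars

E[X | Machine A] = (29 + 17 + 39 + 3)/4 = 22
E[X | Machine B] = (38 + 33 + 34 + 27)/4 = 33
E[X] = (3/5)·22 + (2/5)·33 = 132/5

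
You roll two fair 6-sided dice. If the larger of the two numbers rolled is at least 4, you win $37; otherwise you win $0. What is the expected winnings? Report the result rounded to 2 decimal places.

$27.75

E[payout] = (1/4)·0 + (3/4)·37 = 111/4
≈ $27.75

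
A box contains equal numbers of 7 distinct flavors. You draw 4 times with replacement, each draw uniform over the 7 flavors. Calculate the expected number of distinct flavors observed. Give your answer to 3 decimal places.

Let Xⱼ=1 if type j appears at least once. P(Xⱼ=1) = 1 − ((7−1)/7)^4 = 1105/2401.
E[#distinct] = 7·1105/2401 = 1105/343.
≈ 3.222

3.222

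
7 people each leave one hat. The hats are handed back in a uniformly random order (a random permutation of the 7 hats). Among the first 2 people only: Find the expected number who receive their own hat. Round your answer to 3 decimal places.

0.286

Let Xᵢ = 1 if person i gets their own hat. For each i, P(Xᵢ=1) = 1/7.
By linearity of expectation, E[X₁+…+X_2] = 2·(1/7) = 2/7.
≈ 0.286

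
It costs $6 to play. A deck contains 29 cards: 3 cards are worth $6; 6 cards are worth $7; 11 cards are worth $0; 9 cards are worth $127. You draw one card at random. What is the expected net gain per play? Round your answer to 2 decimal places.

$35.48

E[payout] = (3/29)·6 + (6/29)·7 + (11/29)·0 + (9/29)·127 = 1203/29
Expected profit = 1203/29 − 6 = 1029/29 ≈ $35.48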